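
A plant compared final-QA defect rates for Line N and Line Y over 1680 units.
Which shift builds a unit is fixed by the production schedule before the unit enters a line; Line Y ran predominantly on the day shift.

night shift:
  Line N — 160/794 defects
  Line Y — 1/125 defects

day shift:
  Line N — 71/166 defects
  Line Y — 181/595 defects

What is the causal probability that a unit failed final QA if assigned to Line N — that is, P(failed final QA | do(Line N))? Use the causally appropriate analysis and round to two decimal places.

0.30

Within every shift level Line Y has the lower rate, yet pooled Line N does — Simpson's reversal.
Nothing the line does changes shift; the imbalance is an allocation artefact. With shift also predicting the outcome, the pooled figure is confounded, and the within-stratum comparison is the causal one.
Standardising Line N to the population shift mix: 0.547·160/794 + 0.453·71/166 = 0.304.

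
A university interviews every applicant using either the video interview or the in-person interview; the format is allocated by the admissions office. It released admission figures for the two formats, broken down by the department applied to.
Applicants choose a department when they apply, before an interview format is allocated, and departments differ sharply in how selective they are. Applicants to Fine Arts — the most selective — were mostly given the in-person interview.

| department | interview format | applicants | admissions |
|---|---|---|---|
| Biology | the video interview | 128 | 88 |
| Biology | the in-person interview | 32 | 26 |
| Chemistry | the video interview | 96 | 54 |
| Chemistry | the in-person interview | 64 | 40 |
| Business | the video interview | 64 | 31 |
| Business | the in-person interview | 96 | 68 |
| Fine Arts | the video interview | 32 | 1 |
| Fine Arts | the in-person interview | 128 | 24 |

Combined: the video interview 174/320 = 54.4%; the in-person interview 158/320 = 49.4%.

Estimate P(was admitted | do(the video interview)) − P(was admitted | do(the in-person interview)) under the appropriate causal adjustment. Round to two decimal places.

-0.14

Department satisfies the back-door criterion: it is not a descendant of the interview format, and it blocks the spurious path from interview format to outcome. Adjusting for it (i.e., using the within-department rates) gives the causal effect.
Adjusting over the population distribution of department: 0.250·(0.688−0.812) + 0.250·(0.562−0.625) + 0.250·(0.484−0.708) + 0.250·(0.031−0.188) = -0.142.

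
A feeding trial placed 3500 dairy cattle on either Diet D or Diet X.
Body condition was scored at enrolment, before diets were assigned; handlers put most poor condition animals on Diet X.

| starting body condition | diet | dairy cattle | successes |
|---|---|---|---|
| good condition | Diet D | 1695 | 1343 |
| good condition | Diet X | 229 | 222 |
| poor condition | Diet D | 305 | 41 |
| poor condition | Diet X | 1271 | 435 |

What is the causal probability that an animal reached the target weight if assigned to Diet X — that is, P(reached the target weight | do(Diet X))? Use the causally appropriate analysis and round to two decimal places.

0.69

Starting body condition satisfies the back-door criterion: it is not a descendant of the diet, and it blocks the spurious path from diet to outcome. Adjusting for it (i.e., using the within-starting body condition rates) gives the causal effect.
Standardising Diet X to the population starting body condition mix: 0.550·222/229 + 0.450·435/1271 = 0.687.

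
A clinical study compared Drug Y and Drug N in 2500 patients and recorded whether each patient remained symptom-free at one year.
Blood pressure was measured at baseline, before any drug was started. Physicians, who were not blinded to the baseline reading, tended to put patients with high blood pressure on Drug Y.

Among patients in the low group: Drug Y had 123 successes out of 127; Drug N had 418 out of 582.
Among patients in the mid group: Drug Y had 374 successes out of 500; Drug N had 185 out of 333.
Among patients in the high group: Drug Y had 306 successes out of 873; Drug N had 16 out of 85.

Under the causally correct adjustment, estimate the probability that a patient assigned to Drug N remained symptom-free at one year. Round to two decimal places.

0.46

Blood pressure is set before the drug has any effect — it is not caused by the drug — and it independently drives the outcome. That makes it a confounder, so the causal comparison is within blood pressure levels.
Standardising Drug N to the population blood pressure mix: 0.284·418/582 + 0.333·185/333 + 0.383·16/85 = 0.461.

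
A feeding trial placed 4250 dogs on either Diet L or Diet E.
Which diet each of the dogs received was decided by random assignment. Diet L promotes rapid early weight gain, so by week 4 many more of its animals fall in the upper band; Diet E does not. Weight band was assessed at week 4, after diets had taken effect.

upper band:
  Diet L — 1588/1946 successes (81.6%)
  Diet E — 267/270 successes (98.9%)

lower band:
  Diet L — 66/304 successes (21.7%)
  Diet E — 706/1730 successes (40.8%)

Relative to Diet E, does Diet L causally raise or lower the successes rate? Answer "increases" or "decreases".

The stratified and pooled comparisons disagree (Diet E wins within each week-4 weight band; Diet L wins overall), so the answer turns on the causal role of week-4 weight band.
Week-4 weight band here is a post-treatment variable shaped by the diet; conditioning on it would introduce bias rather than remove it. The overall comparison is the causal one.
Pooled: Diet L 73.5% vs Diet E 48.6%; Diet L is higher overall.

increases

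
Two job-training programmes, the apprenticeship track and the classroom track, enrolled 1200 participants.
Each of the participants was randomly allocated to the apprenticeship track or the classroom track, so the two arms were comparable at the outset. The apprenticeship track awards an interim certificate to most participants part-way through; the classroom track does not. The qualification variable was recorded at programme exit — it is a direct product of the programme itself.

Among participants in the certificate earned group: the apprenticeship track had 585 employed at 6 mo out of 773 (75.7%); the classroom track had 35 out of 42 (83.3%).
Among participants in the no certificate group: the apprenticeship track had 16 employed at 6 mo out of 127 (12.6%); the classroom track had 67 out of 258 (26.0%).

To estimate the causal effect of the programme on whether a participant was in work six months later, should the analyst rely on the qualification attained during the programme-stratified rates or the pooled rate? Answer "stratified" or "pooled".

pooled

The qualification attained during the programme-specific comparison favours the classroom track throughout, but the pooled figures favour the apprenticeship track. The question is whether to condition on qualification attained during the programme.
Stratifying would compare programmes among participants the programmes themselves sorted into qualification attained during the programme groups — a form of selection on an intermediate. The unconditioned pooled rates give the total causal effect.
Pooled: the apprenticeship track 66.8% vs the classroom track 34.0%; the apprenticeship track is higher overall.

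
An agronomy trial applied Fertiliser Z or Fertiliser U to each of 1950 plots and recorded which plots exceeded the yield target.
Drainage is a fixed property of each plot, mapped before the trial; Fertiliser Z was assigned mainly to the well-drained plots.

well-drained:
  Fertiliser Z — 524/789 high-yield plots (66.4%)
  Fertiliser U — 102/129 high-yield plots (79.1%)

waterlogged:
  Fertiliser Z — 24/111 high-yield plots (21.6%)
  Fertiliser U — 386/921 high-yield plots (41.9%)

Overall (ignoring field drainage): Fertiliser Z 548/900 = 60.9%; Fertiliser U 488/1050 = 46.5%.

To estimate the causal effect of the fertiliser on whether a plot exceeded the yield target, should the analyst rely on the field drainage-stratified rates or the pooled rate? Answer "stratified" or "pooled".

stratified

Nothing the fertiliser does changes field drainage; the imbalance is an allocation artefact. With field drainage also predicting the outcome, the pooled figure is confounded, and the within-stratum comparison is the causal one.
Within each level — well-drained: 66.4% vs 79.1%; waterlogged: 21.6% vs 41.9% — Fertiliser U is higher every time.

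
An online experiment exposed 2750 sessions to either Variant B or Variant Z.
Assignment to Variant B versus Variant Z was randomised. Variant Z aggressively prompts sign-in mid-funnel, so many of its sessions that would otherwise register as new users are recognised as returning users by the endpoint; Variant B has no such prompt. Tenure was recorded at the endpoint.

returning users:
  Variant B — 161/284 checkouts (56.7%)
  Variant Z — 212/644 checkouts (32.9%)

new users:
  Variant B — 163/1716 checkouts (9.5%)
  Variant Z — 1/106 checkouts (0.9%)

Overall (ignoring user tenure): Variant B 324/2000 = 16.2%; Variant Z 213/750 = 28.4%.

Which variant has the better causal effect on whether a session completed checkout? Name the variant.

Variant Z

User tenure is downstream of the variant. One should not condition on a consequence of treatment, so the overall rates are the right comparison.
Pooled: Variant B 16.2% vs Variant Z 28.4%; Variant Z is higher overall.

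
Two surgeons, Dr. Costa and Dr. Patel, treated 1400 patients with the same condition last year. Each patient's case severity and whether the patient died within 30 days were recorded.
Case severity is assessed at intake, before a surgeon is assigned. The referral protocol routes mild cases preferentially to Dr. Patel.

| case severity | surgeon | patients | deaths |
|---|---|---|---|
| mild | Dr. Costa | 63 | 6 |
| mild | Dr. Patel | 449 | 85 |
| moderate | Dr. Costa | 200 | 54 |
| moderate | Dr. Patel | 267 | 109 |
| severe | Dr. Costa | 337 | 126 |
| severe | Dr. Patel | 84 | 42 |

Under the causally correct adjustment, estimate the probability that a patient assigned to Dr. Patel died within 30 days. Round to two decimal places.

0.36

The stratified and pooled comparisons disagree (Dr. Costa wins within each case severity; Dr. Patel wins overall), so the answer turns on the causal role of case severity.
Since case severity is a pre-existing factor (not a product of the surgeon) and it affects the outcome on its own, it is a confounder. The stratified rates, not the pooled rate, identify the causal effect.
Standardising Dr. Patel to the population case severity mix: 0.366·85/449 + 0.334·109/267 + 0.301·42/84 = 0.356.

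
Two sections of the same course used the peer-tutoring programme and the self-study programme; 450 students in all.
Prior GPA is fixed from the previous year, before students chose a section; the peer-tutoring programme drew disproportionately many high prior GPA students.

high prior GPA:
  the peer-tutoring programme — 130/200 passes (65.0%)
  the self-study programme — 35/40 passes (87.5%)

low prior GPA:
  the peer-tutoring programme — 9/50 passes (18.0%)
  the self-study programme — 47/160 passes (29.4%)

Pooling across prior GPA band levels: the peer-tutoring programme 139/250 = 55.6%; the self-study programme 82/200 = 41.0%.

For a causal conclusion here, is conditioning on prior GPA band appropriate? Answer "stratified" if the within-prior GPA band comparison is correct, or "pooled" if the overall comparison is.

Since prior GPA band is a pre-existing factor (not a product of the teaching method) and it affects the outcome on its own, it is a confounder. The stratified rates, not the pooled rate, identify the causal effect.
Within each level — high prior GPA: 65.0% vs 87.5%; low prior GPA: 18.0% vs 29.4% — the self-study programme is higher every time.

stratified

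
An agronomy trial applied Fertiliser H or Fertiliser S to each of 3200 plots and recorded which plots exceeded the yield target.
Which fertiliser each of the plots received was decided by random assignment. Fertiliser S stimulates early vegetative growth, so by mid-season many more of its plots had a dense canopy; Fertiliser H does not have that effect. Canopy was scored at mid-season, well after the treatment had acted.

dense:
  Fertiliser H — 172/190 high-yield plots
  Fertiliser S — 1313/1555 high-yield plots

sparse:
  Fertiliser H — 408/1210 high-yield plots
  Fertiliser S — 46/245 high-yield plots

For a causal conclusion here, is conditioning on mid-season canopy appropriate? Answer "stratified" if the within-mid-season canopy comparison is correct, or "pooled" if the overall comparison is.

The mid-season canopy-specific comparison favours Fertiliser H throughout, but the pooled figures favour Fertiliser S. The question is whether to condition on mid-season canopy.
Because the fertiliser influences mid-season canopy, mid-season canopy is a post-treatment mediator, not a confounder. Stratifying on it would bias the estimate; the causal effect is the crude pooled difference.
Pooled: Fertiliser H 41.4% vs Fertiliser S 75.5%; Fertiliser S is higher overall.

pooled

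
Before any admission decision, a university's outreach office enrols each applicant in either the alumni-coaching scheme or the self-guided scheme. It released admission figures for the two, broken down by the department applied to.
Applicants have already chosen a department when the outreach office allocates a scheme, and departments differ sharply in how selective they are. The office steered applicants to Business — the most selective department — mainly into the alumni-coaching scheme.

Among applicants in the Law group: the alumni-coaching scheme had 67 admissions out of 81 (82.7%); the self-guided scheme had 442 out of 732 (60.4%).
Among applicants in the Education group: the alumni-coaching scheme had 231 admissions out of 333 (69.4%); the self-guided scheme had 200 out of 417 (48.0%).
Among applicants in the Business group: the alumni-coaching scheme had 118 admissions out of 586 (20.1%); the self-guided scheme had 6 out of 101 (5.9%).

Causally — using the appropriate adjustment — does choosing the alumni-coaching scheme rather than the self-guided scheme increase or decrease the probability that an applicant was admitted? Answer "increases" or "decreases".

increases

Within every department level the alumni-coaching scheme has the higher rate, yet pooled the self-guided scheme does — Simpson's reversal.
The imbalance in department arose from how applicants were allocated, not from anything the outreach scheme did; and department independently affects the outcome. The pooled gap is confounded — condition on department.
Within each level — Law: 82.7% vs 60.4%; Education: 69.4% vs 48.0%; Business: 20.1% vs 5.9% — the alumni-coaching scheme is higher every time.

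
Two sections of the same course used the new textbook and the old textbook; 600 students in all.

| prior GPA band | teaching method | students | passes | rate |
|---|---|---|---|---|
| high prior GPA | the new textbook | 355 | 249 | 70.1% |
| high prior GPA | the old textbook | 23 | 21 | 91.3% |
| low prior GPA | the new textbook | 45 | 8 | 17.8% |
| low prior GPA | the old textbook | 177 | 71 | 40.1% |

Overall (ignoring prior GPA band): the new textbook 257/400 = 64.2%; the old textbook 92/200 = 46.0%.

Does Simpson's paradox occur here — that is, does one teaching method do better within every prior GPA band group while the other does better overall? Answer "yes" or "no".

Within each prior GPA band level (high prior GPA 70.1% vs 91.3%; low prior GPA 17.8% vs 40.1%), the old textbook has the higher rate every time. Pooled: 64.2% vs 46.0% — the new textbook has the higher rate overall. The two comparisons disagree.

yes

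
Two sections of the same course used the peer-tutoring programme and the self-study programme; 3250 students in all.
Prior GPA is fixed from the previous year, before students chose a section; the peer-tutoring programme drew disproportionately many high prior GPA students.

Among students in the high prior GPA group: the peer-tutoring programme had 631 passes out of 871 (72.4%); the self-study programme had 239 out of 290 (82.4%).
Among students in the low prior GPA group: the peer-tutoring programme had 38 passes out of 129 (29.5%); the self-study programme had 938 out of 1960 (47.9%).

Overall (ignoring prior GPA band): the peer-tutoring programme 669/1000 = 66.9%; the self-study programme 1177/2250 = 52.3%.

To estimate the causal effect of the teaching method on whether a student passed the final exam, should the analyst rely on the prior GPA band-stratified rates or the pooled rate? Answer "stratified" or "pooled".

stratified

Within every prior GPA band level the self-study programme has the higher rate, yet pooled the peer-tutoring programme does — Simpson's reversal.
Prior GPA band differs across teaching methods for reasons unrelated to any effect of the teaching method itself, and it separately predicts the outcome — a classic confounder. We must compare within prior GPA band levels.
Within each level — high prior GPA: 72.4% vs 82.4%; low prior GPA: 29.5% vs 47.9% — the self-study programme is higher every time.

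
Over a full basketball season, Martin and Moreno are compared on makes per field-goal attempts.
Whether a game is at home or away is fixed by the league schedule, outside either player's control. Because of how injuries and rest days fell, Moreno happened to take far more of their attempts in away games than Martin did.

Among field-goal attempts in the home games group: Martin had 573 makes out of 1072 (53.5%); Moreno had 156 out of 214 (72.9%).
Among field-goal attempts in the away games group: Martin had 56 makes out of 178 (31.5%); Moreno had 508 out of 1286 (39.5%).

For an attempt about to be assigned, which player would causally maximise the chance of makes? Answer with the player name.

The game venue-specific comparison favours Moreno throughout, but the pooled figures favour Martin. The question is whether to condition on game venue.
Game venue is set before the player has any effect — it is not caused by the player — and it independently drives the outcome. That makes it a confounder, so the causal comparison is within game venue levels.
Within each level — home games: 53.5% vs 72.9%; away games: 31.5% vs 39.5% — Moreno is higher every time.

Moreno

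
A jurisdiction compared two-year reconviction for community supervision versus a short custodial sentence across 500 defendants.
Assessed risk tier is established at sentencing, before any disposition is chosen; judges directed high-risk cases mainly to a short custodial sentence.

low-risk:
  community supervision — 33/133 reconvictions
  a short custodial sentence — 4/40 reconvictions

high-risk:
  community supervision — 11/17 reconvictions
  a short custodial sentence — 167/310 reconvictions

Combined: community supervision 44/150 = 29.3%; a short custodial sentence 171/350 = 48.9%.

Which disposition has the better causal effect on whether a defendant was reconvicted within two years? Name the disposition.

Assessed risk tier is set before the disposition has any effect — it is not caused by the disposition — and it independently drives the outcome. That makes it a confounder, so the causal comparison is within assessed risk tier levels.
Within each level — low-risk: 24.8% vs 10.0%; high-risk: 64.7% vs 53.9% — a short custodial sentence is lower every time.

a short custodial sentence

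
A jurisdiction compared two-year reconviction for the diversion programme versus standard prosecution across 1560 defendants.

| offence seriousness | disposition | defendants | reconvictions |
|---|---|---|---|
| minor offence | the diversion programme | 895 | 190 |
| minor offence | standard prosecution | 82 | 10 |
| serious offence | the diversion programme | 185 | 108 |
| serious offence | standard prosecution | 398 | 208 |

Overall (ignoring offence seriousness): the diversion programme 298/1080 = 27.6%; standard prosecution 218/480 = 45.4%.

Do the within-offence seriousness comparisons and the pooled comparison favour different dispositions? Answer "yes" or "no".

yes

Within each offence seriousness level (minor offence 21.2% vs 12.2%; serious offence 58.4% vs 52.3%), standard prosecution has the lower rate every time. Pooled: 27.6% vs 45.4% — the diversion programme has the lower rate overall. The two comparisons disagree.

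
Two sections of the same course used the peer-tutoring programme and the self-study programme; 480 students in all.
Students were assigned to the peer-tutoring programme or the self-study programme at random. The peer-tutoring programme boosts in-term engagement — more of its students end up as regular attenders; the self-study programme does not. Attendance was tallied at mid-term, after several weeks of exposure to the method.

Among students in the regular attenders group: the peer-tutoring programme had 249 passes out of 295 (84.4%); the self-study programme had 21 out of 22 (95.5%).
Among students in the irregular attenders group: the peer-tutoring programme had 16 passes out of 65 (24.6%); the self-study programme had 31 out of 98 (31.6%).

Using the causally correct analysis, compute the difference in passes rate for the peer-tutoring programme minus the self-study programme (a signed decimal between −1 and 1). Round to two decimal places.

+0.30

Within every mid-term attendance level the self-study programme has the higher rate, yet pooled the peer-tutoring programme does — Simpson's reversal.
Stratifying would compare teaching methods among students the teaching methods themselves sorted into mid-term attendance groups — a form of selection on an intermediate. The unconditioned pooled rates give the total causal effect.
The causal difference is the pooled difference: 0.736 − 0.433 = +0.303.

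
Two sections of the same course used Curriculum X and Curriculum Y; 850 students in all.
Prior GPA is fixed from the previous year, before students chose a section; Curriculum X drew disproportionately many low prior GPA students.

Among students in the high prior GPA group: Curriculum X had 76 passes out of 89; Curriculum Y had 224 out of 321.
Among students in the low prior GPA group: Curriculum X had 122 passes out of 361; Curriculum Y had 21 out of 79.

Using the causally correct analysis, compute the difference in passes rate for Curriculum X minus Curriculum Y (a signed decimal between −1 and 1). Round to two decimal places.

+0.11

Since prior GPA band is a pre-existing factor (not a product of the teaching method) and it affects the outcome on its own, it is a confounder. The stratified rates, not the pooled rate, identify the causal effect.
Adjusting over the population distribution of prior GPA band: 0.482·(0.854−0.698) + 0.518·(0.338−0.266) = +0.113.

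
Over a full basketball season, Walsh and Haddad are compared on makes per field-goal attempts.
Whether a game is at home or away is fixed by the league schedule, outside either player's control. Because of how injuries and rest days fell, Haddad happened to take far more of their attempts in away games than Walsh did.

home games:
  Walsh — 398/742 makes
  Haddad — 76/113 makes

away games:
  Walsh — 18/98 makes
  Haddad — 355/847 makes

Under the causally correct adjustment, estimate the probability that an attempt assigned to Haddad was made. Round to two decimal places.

0.54

Game venue is set before the player has any effect — it is not caused by the player — and it independently drives the outcome. That makes it a confounder, so the causal comparison is within game venue levels.
Standardising Haddad to the population game venue mix: 0.475·76/113 + 0.525·355/847 = 0.540.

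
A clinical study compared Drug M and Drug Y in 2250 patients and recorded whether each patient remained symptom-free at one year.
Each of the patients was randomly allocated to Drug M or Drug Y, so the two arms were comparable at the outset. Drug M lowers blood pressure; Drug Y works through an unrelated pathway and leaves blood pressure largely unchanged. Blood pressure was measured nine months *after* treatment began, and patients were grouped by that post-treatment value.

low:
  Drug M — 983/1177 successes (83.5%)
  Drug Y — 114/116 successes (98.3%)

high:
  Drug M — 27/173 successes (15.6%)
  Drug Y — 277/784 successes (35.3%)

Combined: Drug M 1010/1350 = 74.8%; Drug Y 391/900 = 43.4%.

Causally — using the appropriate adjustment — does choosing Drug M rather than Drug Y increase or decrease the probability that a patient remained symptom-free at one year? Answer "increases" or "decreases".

increases

Blood pressure here is a post-treatment variable shaped by the drug; conditioning on it would introduce bias rather than remove it. The overall comparison is the causal one.
Pooled: Drug M 74.8% vs Drug Y 43.4%; Drug M is higher overall.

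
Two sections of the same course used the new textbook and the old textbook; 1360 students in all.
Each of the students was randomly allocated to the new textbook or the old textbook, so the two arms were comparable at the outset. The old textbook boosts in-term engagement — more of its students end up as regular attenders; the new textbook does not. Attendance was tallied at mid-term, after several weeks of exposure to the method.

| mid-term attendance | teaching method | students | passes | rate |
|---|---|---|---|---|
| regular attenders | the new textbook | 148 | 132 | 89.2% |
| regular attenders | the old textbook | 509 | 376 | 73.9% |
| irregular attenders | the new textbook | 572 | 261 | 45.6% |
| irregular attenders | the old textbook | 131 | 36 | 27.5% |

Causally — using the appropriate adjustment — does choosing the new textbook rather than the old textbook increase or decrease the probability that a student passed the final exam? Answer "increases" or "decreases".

Mid-term attendance is downstream of the teaching method. One should not condition on a consequence of treatment, so the overall rates are the right comparison.
Pooled: the new textbook 54.6% vs the old textbook 64.4%; the old textbook is higher overall.

decreases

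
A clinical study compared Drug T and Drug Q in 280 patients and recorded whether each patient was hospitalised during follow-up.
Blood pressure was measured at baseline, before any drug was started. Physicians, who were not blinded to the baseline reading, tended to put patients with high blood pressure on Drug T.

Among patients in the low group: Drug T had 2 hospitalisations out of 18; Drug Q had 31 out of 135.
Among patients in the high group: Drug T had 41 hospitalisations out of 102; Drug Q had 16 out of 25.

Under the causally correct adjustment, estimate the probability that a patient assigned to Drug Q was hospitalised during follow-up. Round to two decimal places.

Nothing the drug does changes blood pressure; the imbalance is an allocation artefact. With blood pressure also predicting the outcome, the pooled figure is confounded, and the within-stratum comparison is the causal one.
Standardising Drug Q to the population blood pressure mix: 0.546·31/135 + 0.454·16/25 = 0.416.

0.42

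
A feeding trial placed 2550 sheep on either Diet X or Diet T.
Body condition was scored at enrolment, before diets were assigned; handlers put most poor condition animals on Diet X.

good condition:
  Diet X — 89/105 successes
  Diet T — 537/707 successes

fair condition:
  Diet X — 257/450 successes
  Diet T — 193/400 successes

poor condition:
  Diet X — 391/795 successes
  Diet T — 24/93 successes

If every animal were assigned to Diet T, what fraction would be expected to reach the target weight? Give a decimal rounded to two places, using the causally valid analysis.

0.49

The starting body condition-specific comparison favours Diet X throughout, but the pooled figures favour Diet T. The question is whether to condition on starting body condition.
Nothing the diet does changes starting body condition; the imbalance is an allocation artefact. With starting body condition also predicting the outcome, the pooled figure is confounded, and the within-stratum comparison is the causal one.
Standardising Diet T to the population starting body condition mix: 0.318·537/707 + 0.333·193/400 + 0.348·24/93 = 0.493.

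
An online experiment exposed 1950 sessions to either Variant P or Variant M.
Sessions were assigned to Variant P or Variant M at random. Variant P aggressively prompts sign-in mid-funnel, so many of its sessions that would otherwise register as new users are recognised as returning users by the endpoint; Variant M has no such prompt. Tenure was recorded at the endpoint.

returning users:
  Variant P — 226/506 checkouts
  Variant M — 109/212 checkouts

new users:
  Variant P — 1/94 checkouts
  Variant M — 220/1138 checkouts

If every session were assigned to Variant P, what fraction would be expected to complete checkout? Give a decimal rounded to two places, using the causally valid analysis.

User tenure is downstream of the variant. One should not condition on a consequence of treatment, so the overall rates are the right comparison.
So P(outcome | do(Variant P)) is just the pooled rate for Variant P: 227/600 = 0.378.

0.38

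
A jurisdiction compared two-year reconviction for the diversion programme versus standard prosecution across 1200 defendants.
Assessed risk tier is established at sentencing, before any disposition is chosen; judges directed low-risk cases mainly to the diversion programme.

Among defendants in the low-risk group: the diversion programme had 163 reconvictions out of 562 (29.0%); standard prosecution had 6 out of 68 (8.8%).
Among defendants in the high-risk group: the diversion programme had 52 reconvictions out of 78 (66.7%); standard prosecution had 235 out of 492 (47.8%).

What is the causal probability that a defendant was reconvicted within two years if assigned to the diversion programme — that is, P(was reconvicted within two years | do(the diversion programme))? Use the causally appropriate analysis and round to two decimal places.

The stratified and pooled comparisons disagree (standard prosecution wins within each assessed risk tier; the diversion programme wins overall), so the answer turns on the causal role of assessed risk tier.
Assessed risk tier satisfies the back-door criterion: it is not a descendant of the disposition, and it blocks the spurious path from disposition to outcome. Adjusting for it (i.e., using the within-assessed risk tier rates) gives the causal effect.
Standardising the diversion programme to the population assessed risk tier mix: 0.525·163/562 + 0.475·52/78 = 0.469.

0.47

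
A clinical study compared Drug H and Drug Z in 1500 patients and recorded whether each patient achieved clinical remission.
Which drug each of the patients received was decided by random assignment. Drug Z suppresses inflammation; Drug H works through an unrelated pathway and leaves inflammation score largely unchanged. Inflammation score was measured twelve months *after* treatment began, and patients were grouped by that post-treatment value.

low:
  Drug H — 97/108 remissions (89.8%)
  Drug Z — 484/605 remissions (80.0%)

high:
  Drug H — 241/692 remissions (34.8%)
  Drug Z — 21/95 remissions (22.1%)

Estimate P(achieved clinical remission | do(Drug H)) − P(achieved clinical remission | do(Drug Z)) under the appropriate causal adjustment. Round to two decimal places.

-0.30

Inflammation score is recorded after the drug and is itself shifted by it — it sits on the causal path from drug to outcome. Conditioning on a mediator would strip out part of the effect we want; the pooled comparison gives the total causal effect.
The causal difference is the pooled difference: 0.422 − 0.721 = -0.299.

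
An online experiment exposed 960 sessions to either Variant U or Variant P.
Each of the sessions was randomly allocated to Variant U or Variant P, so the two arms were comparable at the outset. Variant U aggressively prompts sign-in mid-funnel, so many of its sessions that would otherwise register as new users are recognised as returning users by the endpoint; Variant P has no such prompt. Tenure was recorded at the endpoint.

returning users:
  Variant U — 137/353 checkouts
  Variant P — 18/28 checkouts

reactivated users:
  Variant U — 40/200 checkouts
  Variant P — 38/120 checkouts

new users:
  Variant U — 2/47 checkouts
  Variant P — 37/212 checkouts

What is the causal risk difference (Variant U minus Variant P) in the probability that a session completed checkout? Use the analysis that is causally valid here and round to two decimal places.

Variant P is higher inside every user tenure stratum but Variant U is higher in aggregate. Whether to stratify depends on how user tenure relates to the variant.
Because the variant influences user tenure, user tenure is a post-treatment mediator, not a confounder. Stratifying on it would bias the estimate; the causal effect is the crude pooled difference.
The causal difference is the pooled difference: 0.298 − 0.258 = +0.040.

+0.04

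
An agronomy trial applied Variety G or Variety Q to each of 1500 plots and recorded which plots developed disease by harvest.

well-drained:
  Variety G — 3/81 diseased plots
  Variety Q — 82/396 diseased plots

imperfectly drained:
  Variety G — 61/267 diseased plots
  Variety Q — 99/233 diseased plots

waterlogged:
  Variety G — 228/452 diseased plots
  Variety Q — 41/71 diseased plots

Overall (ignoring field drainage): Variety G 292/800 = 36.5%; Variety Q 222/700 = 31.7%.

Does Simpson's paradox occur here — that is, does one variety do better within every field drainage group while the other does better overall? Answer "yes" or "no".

yes

Within each field drainage level (well-drained 3.7% vs 20.7%; imperfectly drained 22.8% vs 42.5%; waterlogged 50.4% vs 57.7%), Variety G has the lower rate every time. Pooled: 36.5% vs 31.7% — Variety Q has the lower rate overall. The two comparisons disagree.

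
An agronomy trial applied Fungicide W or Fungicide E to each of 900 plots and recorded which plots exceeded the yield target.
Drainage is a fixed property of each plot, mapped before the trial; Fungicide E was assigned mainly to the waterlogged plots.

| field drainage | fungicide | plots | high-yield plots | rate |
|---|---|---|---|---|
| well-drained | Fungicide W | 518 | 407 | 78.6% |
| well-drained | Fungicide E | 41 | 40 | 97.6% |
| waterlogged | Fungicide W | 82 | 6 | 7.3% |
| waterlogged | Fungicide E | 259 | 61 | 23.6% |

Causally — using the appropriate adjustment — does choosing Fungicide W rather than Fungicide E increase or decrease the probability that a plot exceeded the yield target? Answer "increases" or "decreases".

decreases

Field drainage satisfies the back-door criterion: it is not a descendant of the fungicide, and it blocks the spurious path from fungicide to outcome. Adjusting for it (i.e., using the within-field drainage rates) gives the causal effect.
Within each level — well-drained: 78.6% vs 97.6%; waterlogged: 7.3% vs 23.6% — Fungicide E is higher every time.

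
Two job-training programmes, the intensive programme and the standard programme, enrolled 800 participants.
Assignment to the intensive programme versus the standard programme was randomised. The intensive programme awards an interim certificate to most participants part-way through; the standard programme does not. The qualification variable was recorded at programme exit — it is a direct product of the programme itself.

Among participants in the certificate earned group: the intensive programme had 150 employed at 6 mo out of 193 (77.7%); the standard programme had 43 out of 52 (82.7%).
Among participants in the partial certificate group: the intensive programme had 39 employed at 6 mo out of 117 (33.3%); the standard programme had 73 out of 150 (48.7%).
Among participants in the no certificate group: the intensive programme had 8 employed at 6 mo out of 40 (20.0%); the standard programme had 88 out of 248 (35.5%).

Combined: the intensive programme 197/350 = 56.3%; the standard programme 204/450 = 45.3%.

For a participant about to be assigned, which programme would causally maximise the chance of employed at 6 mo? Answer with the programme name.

Qualification attained during the programme lies on the pathway programme → qualification attained during the programme → outcome, so adjusting for it blocks the indirect effect. For the total causal effect of programme, use the unadjusted pooled rates.
Pooled: the intensive programme 56.3% vs the standard programme 45.3%; the intensive programme is higher overall.

the intensive programme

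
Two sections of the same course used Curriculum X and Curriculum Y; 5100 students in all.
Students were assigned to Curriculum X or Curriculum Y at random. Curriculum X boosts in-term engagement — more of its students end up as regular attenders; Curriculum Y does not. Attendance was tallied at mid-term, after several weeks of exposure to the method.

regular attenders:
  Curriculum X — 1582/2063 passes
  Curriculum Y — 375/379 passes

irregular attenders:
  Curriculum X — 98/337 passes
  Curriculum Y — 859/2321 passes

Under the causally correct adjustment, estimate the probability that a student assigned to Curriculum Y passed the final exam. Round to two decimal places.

0.46

Curriculum Y is higher inside every mid-term attendance stratum but Curriculum X is higher in aggregate. Whether to stratify depends on how mid-term attendance relates to the teaching method.
Because the teaching method influences mid-term attendance, mid-term attendance is a post-treatment mediator, not a confounder. Stratifying on it would bias the estimate; the causal effect is the crude pooled difference.
So P(outcome | do(Curriculum Y)) is just the pooled rate for Curriculum Y: 1234/2700 = 0.457.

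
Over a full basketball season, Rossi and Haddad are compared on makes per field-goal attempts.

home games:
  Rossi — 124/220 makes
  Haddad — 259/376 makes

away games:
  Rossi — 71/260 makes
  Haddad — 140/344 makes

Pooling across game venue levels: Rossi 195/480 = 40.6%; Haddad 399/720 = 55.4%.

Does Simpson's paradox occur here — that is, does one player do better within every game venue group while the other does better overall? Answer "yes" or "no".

Within each game venue level (home games 56.4% vs 68.9%; away games 27.3% vs 40.7%), Haddad has the higher rate every time. Pooled: 40.6% vs 55.4% — Haddad has the higher rate overall. They agree.

no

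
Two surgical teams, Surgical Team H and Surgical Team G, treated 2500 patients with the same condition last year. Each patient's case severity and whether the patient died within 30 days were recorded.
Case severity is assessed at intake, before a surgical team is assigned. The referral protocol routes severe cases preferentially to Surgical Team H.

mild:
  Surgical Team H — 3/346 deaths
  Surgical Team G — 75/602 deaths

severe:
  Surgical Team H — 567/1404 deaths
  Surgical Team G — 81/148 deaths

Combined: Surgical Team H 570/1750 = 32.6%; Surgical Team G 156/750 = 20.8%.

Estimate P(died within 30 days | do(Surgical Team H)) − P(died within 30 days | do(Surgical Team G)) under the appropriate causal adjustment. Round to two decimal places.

Surgical Team H is lower inside every case severity stratum but Surgical Team G is lower in aggregate. Whether to stratify depends on how case severity relates to the surgical team.
Since case severity is a pre-existing factor (not a product of the surgical team) and it affects the outcome on its own, it is a confounder. The stratified rates, not the pooled rate, identify the causal effect.
Adjusting over the population distribution of case severity: 0.379·(0.009−0.125) + 0.621·(0.404−0.547) = -0.133.

-0.13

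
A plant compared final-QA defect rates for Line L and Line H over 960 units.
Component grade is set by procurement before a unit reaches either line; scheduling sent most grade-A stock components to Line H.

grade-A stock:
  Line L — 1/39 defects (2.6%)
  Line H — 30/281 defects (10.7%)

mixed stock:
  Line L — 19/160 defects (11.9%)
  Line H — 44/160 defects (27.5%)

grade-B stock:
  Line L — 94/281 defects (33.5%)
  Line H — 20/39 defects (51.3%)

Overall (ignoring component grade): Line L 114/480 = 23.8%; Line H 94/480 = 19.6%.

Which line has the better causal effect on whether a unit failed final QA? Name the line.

Line L

The component grade-specific comparison favours Line L throughout, but the pooled figures favour Line H. The question is whether to condition on component grade.
Since component grade is a pre-existing factor (not a product of the line) and it affects the outcome on its own, it is a confounder. The stratified rates, not the pooled rate, identify the causal effect.
Within each level — grade-A stock: 2.6% vs 10.7%; mixed stock: 11.9% vs 27.5%; grade-B stock: 33.5% vs 51.3% — Line L is lower every time.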